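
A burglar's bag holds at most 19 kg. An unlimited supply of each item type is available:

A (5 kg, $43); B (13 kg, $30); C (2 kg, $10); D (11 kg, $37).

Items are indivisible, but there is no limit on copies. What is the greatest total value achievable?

$149

Best value-per-unit is A at 43/5; filling with it alone gives 3×43 = 129.
Optimal mix: 3×A + 2×C → weight 19, value 149.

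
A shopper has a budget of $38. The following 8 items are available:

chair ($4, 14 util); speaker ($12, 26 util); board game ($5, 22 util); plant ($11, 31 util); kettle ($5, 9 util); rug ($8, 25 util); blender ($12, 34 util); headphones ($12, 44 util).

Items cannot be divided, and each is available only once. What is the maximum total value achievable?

Check high-value combinations within $38:
- board game+rug+blender+headphones: cost 5+8+12+12=37, value 22+25+34+44=125
- chair+board game+kettle+blender+headphones: cost 4+5+5+12+12=38, value 14+22+9+34+44=123
- board game+plant+rug+headphones: cost 5+11+8+12=36, value 22+31+25+44=122
- chair+board game+plant+kettle+headphones: cost 4+5+11+5+12=37, value 14+22+31+9+44=120
- chair+rug+blender+headphones: cost 4+8+12+12=36, value 14+25+34+44=117
Best: 125 util.

125 util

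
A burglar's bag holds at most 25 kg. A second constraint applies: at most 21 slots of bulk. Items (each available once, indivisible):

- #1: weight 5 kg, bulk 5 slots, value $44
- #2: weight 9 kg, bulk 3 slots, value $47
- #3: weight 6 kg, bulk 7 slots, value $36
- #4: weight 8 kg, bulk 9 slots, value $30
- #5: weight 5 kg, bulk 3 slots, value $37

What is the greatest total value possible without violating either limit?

Feasible sets respecting both limits:
- #1+#2+#3+#5: weight 25, bulk 18, value 164
- #1+#2+#5: weight 19, bulk 11, value 128
- #1+#2+#3: weight 20, bulk 15, value 127
Best: $164.

$164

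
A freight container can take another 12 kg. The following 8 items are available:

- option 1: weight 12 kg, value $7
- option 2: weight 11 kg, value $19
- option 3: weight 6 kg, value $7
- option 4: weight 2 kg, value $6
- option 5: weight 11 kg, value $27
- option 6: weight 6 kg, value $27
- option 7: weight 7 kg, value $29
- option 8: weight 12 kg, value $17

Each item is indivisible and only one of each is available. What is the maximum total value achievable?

$35

Check high-value combinations within 12 kg:
- option 4+option 7: weight 2+7=9, value 6+29=35
- option 3+option 6: weight 6+6=12, value 7+27=34
- option 4+option 6: weight 2+6=8, value 6+27=33
Best: $35.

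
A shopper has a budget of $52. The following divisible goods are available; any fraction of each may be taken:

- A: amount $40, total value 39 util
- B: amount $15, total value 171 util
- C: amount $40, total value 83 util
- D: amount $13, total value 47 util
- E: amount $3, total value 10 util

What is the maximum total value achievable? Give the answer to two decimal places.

271.58

Take in order of value per unit:
- B (171/15 per unit): all 15 → value 171, running total 171.00
- D (47/13 per unit): all 13 → value 47, running total 218.00
- E (10/3 per unit): all 3 → value 10, running total 228.00
- C (83/40 per unit): 21 of 40 → value 21×83/40 = 43.5750, running total 271.58
Total 271.58.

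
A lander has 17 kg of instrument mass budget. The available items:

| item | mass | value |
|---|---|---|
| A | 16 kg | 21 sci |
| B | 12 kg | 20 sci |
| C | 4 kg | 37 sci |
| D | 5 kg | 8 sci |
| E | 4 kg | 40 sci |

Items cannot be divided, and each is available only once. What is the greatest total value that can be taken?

85 sci

Check high-value combinations within 17 kg:
- C+D+E: mass 4+5+4=13, value 37+8+40=85
- C+E: mass 4+4=8, value 37+40=77
- B+E: mass 12+4=16, value 20+40=60
Best: 85 sci.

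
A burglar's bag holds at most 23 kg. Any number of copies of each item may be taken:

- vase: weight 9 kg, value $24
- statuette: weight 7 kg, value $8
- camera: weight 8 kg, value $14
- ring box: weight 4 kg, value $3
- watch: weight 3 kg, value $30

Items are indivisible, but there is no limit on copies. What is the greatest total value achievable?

$210

Best value-per-unit is watch at 30/3, and filling with it alone uses weight 7×3=21. No mix of the others beats 7×30 = 210.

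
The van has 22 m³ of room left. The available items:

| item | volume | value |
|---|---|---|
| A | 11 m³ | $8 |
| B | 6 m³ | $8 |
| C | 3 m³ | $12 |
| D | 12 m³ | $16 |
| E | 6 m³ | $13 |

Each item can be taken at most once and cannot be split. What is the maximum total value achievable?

Check high-value combinations within 22 m³:
- C+D+E: volume 3+12+6=21, value 12+16+13=41
- B+C+D: volume 6+3+12=21, value 8+12+16=36
- B+C+E: volume 6+3+6=15, value 8+12+13=33
- A+C+E: volume 11+3+6=20, value 8+12+13=33
- D+E: volume 12+6=18, value 16+13=29
Best: $41.

$41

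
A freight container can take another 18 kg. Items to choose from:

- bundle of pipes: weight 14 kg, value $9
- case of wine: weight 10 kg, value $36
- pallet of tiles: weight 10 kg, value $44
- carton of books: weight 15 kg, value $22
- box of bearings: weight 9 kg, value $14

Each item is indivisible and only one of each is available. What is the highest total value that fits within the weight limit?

Check high-value combinations within 18 kg:
- pallet of tiles: weight 10, value 44
- case of wine: weight 10, value 36
- carton of books: weight 15, value 22
Best: $44.

$44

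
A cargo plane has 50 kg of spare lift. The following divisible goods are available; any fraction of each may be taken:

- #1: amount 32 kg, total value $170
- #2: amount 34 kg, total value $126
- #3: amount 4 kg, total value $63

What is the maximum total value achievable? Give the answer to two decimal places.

284.88

Take in order of value per unit:
- #3 (63/4 per unit): all 4 → value 63, running total 63.00
- #1 (170/32 per unit): all 32 → value 170, running total 233.00
- #2 (126/34 per unit): 14 of 34 → value 14×126/34 = 51.8824, running total 284.88
Total 284.88.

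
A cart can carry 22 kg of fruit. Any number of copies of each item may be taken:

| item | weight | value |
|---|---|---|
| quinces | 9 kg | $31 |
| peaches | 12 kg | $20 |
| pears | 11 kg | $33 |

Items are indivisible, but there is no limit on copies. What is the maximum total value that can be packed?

$66

Best value-per-unit is quinces at 31/9; filling with it alone gives 2×31 = 62.
Optimal mix: 2×pears → weight 22, value 66.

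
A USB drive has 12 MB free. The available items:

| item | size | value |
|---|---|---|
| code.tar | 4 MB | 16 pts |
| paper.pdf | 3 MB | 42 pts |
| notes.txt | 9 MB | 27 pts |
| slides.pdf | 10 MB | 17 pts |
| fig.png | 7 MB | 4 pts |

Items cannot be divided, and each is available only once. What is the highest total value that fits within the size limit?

This is a 0/1 knapsack; check combinations near the capacity.
- paper.pdf+notes.txt: size 3+9=12, value 42+27=69
- code.tar+paper.pdf: size 4+3=7, value 16+42=58
- paper.pdf+fig.png: size 3+7=10, value 42+4=46
- paper.pdf: size 3, value 42
Best: 69 pts.

69 pts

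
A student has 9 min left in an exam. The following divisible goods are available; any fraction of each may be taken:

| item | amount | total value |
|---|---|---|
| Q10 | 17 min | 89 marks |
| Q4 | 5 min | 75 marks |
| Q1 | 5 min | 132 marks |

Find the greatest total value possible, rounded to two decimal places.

Take in order of value per unit:
- Q1 (132/5 per unit): all 5 → value 132, running total 132.00
- Q4 (75/5 per unit): 4 of 5 → value 4×75/5 = 60.0000, running total 192.00
Total 192.00.

192.00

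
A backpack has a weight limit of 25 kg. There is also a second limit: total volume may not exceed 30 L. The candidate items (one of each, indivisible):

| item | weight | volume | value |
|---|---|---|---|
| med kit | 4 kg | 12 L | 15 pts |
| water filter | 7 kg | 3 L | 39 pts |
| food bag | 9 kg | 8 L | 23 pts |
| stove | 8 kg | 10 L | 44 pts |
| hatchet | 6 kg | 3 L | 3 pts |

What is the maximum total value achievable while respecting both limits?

Feasible sets respecting both limits:
- water filter+food bag+stove: weight 24, volume 21, value 106
- med kit+water filter+stove+hatchet: weight 25, volume 28, value 101
- med kit+water filter+stove: weight 19, volume 25, value 98
- water filter+stove+hatchet: weight 21, volume 16, value 86
Best: 106 pts.

106 pts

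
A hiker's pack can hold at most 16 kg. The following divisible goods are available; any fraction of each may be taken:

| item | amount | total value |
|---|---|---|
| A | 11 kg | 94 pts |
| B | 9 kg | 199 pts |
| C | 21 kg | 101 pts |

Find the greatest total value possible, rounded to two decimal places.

258.82

Take in order of value per unit:
- B (199/9 per unit): all 9 → value 199, running total 199.00
- A (94/11 per unit): 7 of 11 → value 7×94/11 = 59.8182, running total 258.82
Total 258.82.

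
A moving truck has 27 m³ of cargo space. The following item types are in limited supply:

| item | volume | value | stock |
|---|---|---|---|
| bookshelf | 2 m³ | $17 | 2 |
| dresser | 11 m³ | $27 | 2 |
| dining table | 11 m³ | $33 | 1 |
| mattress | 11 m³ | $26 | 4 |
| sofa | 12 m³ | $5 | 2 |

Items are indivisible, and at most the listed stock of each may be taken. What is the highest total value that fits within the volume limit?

Best selections within volume 27 and stock limits:
- 2×bookshelf + 1×dresser + 1×dining table: volume 26, value 94
- 2×bookshelf + 1×dining table + 1×mattress: volume 26, value 93
- 2×bookshelf + 2×dresser: volume 26, value 88
- 2×bookshelf + 1×dresser + 1×mattress: volume 26, value 87
Best: $94.

$94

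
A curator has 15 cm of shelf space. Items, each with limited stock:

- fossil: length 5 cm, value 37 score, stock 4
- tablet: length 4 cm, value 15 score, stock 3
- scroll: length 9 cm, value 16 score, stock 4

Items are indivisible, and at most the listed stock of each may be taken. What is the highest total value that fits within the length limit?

111 score

Top feasible selections:
- 3×fossil: length 15, value 111
- 2×fossil + 1×tablet: length 14, value 89
- 2×fossil: length 10, value 74
Best: 111 score.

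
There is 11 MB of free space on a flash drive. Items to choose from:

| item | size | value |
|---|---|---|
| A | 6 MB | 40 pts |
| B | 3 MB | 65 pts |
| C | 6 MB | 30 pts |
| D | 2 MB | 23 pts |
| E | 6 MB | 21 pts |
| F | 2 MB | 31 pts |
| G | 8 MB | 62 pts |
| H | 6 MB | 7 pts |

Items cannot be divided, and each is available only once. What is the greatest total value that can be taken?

136 pts

Check high-value combinations within 11 MB:
- A+B+F: size 6+3+2=11, value 40+65+31=136
- A+B+D: size 6+3+2=11, value 40+65+23=128
- B+G: size 3+8=11, value 65+62=127
- B+C+F: size 3+6+2=11, value 65+30+31=126
- B+D+F: size 3+2+2=7, value 65+23+31=119
Best: 136 pts.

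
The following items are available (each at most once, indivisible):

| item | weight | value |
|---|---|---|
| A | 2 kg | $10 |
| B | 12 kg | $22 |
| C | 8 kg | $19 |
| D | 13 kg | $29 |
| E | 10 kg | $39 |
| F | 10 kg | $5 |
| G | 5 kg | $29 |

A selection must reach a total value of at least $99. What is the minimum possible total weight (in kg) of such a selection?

29

Subsets with value ≥ 99, sorted by total weight:
- A+B+E+G: weight 29, value 100
- A+D+E+G: weight 30, value 107
Minimum weight: 29 kg.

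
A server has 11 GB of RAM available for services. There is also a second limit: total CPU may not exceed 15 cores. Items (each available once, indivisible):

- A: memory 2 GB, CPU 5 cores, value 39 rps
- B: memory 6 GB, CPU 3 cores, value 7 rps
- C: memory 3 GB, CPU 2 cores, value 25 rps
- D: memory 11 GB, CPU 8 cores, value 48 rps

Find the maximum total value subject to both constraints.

71 rps

Feasible sets respecting both limits:
- A+B+C: memory 11, CPU 10, value 71
- A+C: memory 5, CPU 7, value 64
- D: memory 11, CPU 8, value 48
Best: 71 rps.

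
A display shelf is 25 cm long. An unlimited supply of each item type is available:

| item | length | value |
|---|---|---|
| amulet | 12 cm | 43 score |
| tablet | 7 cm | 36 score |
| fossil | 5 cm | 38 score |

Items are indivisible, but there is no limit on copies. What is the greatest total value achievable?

Best value-per-unit is fossil at 38/5, and filling with it alone uses length 5×5=25. No mix of the others beats 5×38 = 190.

190 score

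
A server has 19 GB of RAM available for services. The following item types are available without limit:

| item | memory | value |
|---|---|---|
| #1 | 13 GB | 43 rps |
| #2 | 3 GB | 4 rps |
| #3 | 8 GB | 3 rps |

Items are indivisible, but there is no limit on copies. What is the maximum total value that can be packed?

51 rps

Best value-per-unit is #1 at 43/13; filling with it alone gives 1×43 = 43.
Optimal mix: 1×#1 + 2×#2 → memory 19, value 51.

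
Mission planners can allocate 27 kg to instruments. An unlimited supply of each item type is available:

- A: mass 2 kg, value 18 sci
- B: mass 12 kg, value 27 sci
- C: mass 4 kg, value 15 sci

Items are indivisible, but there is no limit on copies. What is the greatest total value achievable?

Best value-per-unit is A at 18/2, and filling with it alone uses mass 13×2=26. No mix of the others beats 13×18 = 234.

234 sci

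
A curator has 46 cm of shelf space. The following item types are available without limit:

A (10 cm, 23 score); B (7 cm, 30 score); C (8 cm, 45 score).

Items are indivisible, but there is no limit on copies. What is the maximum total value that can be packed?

Best value-per-unit is C at 45/8; filling with it alone gives 5×45 = 225.
Optimal mix: 2×B + 4×C → length 46, value 240.

240 score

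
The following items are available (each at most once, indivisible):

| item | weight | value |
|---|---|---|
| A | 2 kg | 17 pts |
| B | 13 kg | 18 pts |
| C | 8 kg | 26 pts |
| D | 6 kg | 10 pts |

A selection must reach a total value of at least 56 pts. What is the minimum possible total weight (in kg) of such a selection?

Subsets with value ≥ 56, sorted by total weight:
- A+B+C: weight 23, value 61
- A+B+C+D: weight 29, value 71
Minimum weight: 23 kg.

23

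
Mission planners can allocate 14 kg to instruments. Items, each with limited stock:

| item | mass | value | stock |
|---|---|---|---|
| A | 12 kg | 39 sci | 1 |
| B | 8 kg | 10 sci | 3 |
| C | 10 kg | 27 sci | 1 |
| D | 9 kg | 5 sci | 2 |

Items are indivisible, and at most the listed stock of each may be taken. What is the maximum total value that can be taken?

Top feasible selections:
- 1×A: mass 12, value 39
- 1×C: mass 10, value 27
Best: 39 sci.

39 sci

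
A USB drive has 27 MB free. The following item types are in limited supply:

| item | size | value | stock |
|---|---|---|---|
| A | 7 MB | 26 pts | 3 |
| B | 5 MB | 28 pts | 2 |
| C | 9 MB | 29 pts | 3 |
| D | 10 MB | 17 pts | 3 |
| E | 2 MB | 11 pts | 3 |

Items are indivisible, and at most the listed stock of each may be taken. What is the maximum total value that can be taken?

119 pts

Best selections within size 27 and stock limits:
- 2×A + 2×B + 1×E: size 26, value 119
- 2×B + 1×C + 3×E: size 25, value 118
- 1×A + 1×B + 1×C + 3×E: size 27, value 116
- 1×A + 2×B + 3×E: size 23, value 115
Best: 119 pts.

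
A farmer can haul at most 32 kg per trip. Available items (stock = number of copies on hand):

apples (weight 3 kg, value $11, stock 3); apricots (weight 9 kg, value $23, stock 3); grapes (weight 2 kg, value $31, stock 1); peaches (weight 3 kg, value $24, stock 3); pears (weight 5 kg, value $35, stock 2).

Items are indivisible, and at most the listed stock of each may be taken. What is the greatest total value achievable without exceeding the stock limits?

$206

Top feasible selections:
- 3×apples + 1×grapes + 3×peaches + 2×pears: weight 30, value 206
- 1×apricots + 1×grapes + 3×peaches + 2×pears: weight 30, value 196
- 2×apples + 1×grapes + 3×peaches + 2×pears: weight 27, value 195
Best: $206.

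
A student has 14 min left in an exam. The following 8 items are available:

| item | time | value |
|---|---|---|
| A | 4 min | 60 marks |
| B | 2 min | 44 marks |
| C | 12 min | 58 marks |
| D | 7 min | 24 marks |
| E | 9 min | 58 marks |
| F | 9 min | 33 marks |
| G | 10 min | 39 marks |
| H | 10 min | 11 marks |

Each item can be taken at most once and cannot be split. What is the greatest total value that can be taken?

128 marks

This is a 0/1 knapsack; check combinations near the capacity.
- A+B+D: time 4+2+7=13, value 60+44+24=128
- A+E: time 4+9=13, value 60+58=118
- A+B: time 4+2=6, value 60+44=104
- B+E: time 2+9=11, value 44+58=102
- B+C: time 2+12=14, value 44+58=102
Best: 128 marks.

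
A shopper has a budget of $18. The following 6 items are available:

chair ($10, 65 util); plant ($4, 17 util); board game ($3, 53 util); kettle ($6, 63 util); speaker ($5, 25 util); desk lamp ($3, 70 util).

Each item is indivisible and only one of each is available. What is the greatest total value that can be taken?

211 util

This is a 0/1 knapsack; check combinations near the capacity.
- board game+kettle+speaker+desk lamp: cost 3+6+5+3=17, value 53+63+25+70=211
- plant+board game+kettle+desk lamp: cost 4+3+6+3=16, value 17+53+63+70=203
- chair+board game+desk lamp: cost 10+3+3=16, value 65+53+70=188
- board game+kettle+desk lamp: cost 3+6+3=12, value 53+63+70=186
- plant+kettle+speaker+desk lamp: cost 4+6+5+3=18, value 17+63+25+70=175
Best: 211 util.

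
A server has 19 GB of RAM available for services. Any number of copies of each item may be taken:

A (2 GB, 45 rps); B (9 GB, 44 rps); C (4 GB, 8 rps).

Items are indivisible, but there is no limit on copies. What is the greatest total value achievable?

405 rps

Best value-per-unit is A at 45/2, and filling with it alone uses memory 9×2=18. No mix of the others beats 9×45 = 405.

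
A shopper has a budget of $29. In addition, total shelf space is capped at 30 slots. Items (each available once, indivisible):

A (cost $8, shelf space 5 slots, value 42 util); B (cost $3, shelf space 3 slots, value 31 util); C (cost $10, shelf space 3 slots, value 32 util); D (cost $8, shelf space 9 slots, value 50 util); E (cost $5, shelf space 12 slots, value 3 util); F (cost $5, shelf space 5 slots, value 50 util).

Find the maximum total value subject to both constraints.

173 util

Feasible sets respecting both limits:
- A+B+D+F: cost 24, shelf space 22, value 173
- B+C+D+F: cost 26, shelf space 20, value 163
- A+B+C+D: cost 29, shelf space 20, value 155
Best: 173 util.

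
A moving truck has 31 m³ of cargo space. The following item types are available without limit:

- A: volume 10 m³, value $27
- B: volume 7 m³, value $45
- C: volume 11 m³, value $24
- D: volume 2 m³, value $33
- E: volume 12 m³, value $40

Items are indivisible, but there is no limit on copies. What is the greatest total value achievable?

$495

Best value-per-unit is D at 33/2, and filling with it alone uses volume 15×2=30. No mix of the others beats 15×33 = 495.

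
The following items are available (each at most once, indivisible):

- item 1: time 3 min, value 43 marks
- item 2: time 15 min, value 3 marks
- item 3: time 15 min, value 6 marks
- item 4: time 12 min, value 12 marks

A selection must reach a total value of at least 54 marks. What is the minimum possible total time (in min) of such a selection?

Subsets with value ≥ 54, sorted by total time:
- item 1+item 4: time 15, value 55
- item 1+item 3+item 4: time 30, value 61
Minimum time: 15 min.

15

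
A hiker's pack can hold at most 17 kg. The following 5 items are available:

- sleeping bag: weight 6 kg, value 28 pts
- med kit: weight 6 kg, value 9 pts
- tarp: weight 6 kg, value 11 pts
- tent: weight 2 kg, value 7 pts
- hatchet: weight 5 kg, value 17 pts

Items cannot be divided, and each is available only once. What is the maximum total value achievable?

Check high-value combinations within 17 kg:
- sleeping bag+tarp+hatchet: weight 6+6+5=17, value 28+11+17=56
- sleeping bag+med kit+hatchet: weight 6+6+5=17, value 28+9+17=54
- sleeping bag+tent+hatchet: weight 6+2+5=13, value 28+7+17=52
Best: 56 pts.

56 pts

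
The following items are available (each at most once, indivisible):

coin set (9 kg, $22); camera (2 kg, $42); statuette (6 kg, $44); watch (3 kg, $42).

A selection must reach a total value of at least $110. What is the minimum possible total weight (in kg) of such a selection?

11

Subsets with value ≥ 110, sorted by total weight:
- camera+statuette+watch: weight 11, value 128
- coin set+camera+statuette+watch: weight 20, value 150
Minimum weight: 11 kg.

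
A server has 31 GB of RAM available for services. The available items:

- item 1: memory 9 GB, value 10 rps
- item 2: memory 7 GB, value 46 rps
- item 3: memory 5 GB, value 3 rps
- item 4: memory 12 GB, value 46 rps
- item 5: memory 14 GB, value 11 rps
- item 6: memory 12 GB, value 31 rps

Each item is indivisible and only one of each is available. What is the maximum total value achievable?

123 rps

This is a 0/1 knapsack; check combinations near the capacity.
- item 2+item 4+item 6: memory 7+12+12=31, value 46+46+31=123
- item 1+item 2+item 4: memory 9+7+12=28, value 10+46+46=102
- item 2+item 3+item 4: memory 7+5+12=24, value 46+3+46=95
Best: 123 rps.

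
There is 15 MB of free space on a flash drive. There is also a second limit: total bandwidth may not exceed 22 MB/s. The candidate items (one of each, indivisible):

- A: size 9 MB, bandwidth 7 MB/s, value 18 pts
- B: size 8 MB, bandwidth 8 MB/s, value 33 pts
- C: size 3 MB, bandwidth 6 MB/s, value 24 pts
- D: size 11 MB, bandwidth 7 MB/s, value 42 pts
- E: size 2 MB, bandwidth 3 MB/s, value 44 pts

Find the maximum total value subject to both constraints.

Feasible sets respecting both limits:
- B+C+E: size 13, bandwidth 17, value 101
- A+C+E: size 14, bandwidth 16, value 86
- D+E: size 13, bandwidth 10, value 86
Best: 101 pts.

101 pts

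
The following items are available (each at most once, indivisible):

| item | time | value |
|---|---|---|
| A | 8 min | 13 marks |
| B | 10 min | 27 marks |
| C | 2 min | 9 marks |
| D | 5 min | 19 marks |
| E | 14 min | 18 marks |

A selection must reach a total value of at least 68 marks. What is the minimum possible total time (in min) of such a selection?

25

Subsets with value ≥ 68, sorted by total time:
- A+B+C+D: time 25, value 68
- B+C+D+E: time 31, value 73
- A+B+D+E: time 37, value 77
- A+B+C+D+E: time 39, value 86
Minimum time: 25 min.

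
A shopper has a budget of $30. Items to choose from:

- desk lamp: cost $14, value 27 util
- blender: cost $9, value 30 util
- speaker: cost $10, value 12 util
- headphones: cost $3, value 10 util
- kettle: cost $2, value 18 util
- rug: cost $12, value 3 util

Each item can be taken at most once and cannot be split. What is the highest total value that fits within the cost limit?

85 util

This is a 0/1 knapsack; check combinations near the capacity.
- desk lamp+blender+headphones+kettle: cost 14+9+3+2=28, value 27+30+10+18=85
- desk lamp+blender+kettle: cost 14+9+2=25, value 27+30+18=75
- blender+speaker+headphones+kettle: cost 9+10+3+2=24, value 30+12+10+18=70
- desk lamp+blender+headphones: cost 14+9+3=26, value 27+30+10=67
Best: 85 util.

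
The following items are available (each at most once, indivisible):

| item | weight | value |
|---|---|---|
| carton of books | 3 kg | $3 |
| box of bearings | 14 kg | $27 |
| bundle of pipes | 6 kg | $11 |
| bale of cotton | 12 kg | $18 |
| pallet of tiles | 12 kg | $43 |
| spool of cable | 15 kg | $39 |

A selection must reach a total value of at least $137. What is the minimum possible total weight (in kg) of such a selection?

Subsets with value ≥ 137, sorted by total weight:
- box of bearings+bundle of pipes+bale of cotton+pallet of tiles+spool of cable: weight 59, value 138
- carton of books+box of bearings+bundle of pipes+bale of cotton+pallet of tiles+spool of cable: weight 62, value 141
Minimum weight: 59 kg.

59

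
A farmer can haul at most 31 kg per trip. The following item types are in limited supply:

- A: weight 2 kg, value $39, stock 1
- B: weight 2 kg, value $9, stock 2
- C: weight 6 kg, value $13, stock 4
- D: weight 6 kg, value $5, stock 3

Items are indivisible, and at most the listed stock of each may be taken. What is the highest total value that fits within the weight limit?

$109

Best selections within weight 31 and stock limits:
- 1×A + 2×B + 4×C: weight 30, value 109
- 1×A + 2×B + 3×C + 1×D: weight 30, value 101
- 1×A + 1×B + 4×C: weight 28, value 100
Best: $109.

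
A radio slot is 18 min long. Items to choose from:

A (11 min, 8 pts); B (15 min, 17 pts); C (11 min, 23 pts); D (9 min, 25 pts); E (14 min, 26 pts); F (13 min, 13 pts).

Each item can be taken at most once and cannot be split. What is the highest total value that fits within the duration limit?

Check high-value combinations within 18 min:
- E: duration 14, value 26
- D: duration 9, value 25
- C: duration 11, value 23
- B: duration 15, value 17
Best: 26 pts.

26 pts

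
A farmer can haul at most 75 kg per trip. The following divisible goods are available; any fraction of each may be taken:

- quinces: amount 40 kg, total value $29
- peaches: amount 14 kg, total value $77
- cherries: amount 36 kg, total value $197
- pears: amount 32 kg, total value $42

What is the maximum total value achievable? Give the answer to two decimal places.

Take in order of value per unit:
- peaches (77/14 per unit): all 14 → value 77, running total 77.00
- cherries (197/36 per unit): all 36 → value 197, running total 274.00
- pears (42/32 per unit): 25 of 32 → value 25×42/32 = 32.8125, running total 306.81
Total 306.81.

306.81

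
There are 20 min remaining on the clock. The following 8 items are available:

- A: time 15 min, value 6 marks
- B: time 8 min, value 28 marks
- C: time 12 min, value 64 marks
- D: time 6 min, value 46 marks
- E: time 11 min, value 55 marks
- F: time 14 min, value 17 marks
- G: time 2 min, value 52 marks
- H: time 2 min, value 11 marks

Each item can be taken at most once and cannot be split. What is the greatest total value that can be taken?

This is a 0/1 knapsack; check combinations near the capacity.
- C+D+G: time 12+6+2=20, value 64+46+52=162
- D+E+G: time 6+11+2=19, value 46+55+52=153
- B+D+G+H: time 8+6+2+2=18, value 28+46+52+11=137
Best: 162 marks.

162 marks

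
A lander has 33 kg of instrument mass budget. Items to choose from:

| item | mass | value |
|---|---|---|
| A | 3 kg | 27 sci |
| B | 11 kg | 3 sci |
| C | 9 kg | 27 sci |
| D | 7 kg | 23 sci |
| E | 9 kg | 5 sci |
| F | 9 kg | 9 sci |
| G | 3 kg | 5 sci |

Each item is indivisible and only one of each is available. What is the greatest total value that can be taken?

91 sci

Check high-value combinations within 33 kg:
- A+C+D+F+G: mass 3+9+7+9+3=31, value 27+27+23+9+5=91
- A+C+D+E+G: mass 3+9+7+9+3=31, value 27+27+23+5+5=87
- A+C+D+F: mass 3+9+7+9=28, value 27+27+23+9=86
- A+B+C+D+G: mass 3+11+9+7+3=33, value 27+3+27+23+5=85
- A+C+D+G: mass 3+9+7+3=22, value 27+27+23+5=82
Best: 91 sci.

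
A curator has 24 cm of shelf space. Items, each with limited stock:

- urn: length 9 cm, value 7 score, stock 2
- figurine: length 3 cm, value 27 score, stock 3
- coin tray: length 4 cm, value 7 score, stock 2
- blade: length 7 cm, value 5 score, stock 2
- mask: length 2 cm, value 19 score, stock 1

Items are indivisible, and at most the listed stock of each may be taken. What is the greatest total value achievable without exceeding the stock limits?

Top feasible selections:
- 3×figurine + 2×coin tray + 1×mask: length 19, value 114
- 1×urn + 3×figurine + 1×coin tray + 1×mask: length 24, value 114
Best: 114 score.

114 score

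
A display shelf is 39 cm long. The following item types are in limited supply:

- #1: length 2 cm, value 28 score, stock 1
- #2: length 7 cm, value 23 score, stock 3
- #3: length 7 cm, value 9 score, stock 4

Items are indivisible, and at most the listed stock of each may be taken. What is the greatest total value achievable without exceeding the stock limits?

115 score

Best selections within length 39 and stock limits:
- 1×#1 + 3×#2 + 2×#3: length 37, value 115
- 1×#1 + 3×#2 + 1×#3: length 30, value 106
Best: 115 score.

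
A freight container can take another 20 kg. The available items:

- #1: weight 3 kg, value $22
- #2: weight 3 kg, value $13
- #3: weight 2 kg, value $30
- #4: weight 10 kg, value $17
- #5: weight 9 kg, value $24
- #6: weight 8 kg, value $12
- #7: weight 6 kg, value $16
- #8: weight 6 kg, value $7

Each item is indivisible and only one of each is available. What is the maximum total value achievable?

$92

Check high-value combinations within 20 kg:
- #1+#3+#5+#7: weight 3+2+9+6=20, value 22+30+24+16=92
- #1+#2+#3+#5: weight 3+3+2+9=17, value 22+13+30+24=89
- #1+#2+#3+#7+#8: weight 3+3+2+6+6=20, value 22+13+30+16+7=88
- #2+#3+#5+#7: weight 3+2+9+6=20, value 13+30+24+16=83
- #1+#3+#5+#8: weight 3+2+9+6=20, value 22+30+24+7=83
Best: $92.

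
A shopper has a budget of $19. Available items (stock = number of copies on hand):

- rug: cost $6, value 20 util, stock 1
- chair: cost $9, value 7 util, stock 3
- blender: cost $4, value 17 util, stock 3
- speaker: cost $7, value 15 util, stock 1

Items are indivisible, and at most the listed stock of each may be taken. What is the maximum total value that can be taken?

Best selections within cost 19 and stock limits:
- 1×rug + 3×blender: cost 18, value 71
- 3×blender + 1×speaker: cost 19, value 66
- 1×rug + 2×blender: cost 14, value 54
Best: 71 util.

71 util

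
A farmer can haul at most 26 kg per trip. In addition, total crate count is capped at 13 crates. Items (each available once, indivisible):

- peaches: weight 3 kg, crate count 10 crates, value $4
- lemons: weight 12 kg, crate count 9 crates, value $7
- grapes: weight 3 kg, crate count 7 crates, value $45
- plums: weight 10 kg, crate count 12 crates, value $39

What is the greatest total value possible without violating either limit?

Feasible sets respecting both limits:
- grapes: weight 3, crate count 7, value 45
- plums: weight 10, crate count 12, value 39
- lemons: weight 12, crate count 9, value 7
Best: $45.

$45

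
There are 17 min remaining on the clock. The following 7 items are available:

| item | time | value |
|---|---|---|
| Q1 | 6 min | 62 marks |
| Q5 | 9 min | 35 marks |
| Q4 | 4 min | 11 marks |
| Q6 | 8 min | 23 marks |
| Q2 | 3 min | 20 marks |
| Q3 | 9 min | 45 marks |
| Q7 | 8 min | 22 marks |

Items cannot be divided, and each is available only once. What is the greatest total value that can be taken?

Check high-value combinations within 17 min:
- Q1+Q3: time 6+9=15, value 62+45=107
- Q1+Q6+Q2: time 6+8+3=17, value 62+23+20=105
- Q1+Q2+Q7: time 6+3+8=17, value 62+20+22=104
Best: 107 marks.

107 marks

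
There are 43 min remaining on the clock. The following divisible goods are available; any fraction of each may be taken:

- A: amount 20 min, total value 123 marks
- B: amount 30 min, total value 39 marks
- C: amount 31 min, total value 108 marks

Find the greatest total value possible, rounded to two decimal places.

203.13

Take in order of value per unit:
- A (123/20 per unit): all 20 → value 123, running total 123.00
- C (108/31 per unit): 23 of 31 → value 23×108/31 = 80.1290, running total 203.13
Total 203.13.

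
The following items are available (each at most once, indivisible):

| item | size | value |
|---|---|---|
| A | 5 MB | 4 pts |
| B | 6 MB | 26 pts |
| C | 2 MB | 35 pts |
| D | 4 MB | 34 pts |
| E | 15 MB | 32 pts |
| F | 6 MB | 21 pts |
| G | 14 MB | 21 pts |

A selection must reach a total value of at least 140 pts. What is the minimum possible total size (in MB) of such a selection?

33

Subsets with value ≥ 140, sorted by total size:
- B+C+D+E+F: size 33, value 148
- A+B+C+D+F+G: size 37, value 141
- A+B+C+D+E+F: size 38, value 152
Minimum size: 33 MB.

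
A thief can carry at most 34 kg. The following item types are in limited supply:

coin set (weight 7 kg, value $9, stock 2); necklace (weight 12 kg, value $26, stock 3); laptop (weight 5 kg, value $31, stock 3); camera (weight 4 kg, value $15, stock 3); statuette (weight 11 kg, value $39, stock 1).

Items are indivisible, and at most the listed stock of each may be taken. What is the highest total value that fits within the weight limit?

$162

Top feasible selections:
- 3×laptop + 2×camera + 1×statuette: weight 34, value 162
- 3×laptop + 1×camera + 1×statuette: weight 30, value 147
- 1×coin set + 3×laptop + 3×camera: weight 34, value 147
- 2×laptop + 3×camera + 1×statuette: weight 33, value 146
Best: $162.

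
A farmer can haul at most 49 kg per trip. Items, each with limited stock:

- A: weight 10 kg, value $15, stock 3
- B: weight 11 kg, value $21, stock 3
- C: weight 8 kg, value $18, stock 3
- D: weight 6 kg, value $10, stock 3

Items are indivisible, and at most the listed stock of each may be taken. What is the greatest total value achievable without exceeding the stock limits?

$99

Best selections within weight 49 and stock limits:
- 3×B + 2×C: weight 49, value 99
- 2×B + 3×C: weight 46, value 96
- 1×B + 3×C + 2×D: weight 47, value 95
- 1×A + 2×B + 2×C: weight 48, value 93
Best: $99.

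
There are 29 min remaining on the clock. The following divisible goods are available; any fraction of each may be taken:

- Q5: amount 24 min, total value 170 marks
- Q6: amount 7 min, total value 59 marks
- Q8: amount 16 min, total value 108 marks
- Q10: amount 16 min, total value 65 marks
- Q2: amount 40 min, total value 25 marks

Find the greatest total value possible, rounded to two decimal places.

Take in order of value per unit:
- Q6 (59/7 per unit): all 7 → value 59, running total 59.00
- Q5 (170/24 per unit): 22 of 24 → value 22×170/24 = 155.8333, running total 214.83
Total 214.83.

214.83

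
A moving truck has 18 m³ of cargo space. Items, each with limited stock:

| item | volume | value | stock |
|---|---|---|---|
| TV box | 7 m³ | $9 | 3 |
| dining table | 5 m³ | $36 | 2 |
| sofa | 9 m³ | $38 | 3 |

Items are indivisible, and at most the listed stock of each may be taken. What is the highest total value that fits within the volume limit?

Top feasible selections:
- 1×TV box + 2×dining table: volume 17, value 81
- 2×sofa: volume 18, value 76
- 1×dining table + 1×sofa: volume 14, value 74
- 2×dining table: volume 10, value 72
Best: $81.

$81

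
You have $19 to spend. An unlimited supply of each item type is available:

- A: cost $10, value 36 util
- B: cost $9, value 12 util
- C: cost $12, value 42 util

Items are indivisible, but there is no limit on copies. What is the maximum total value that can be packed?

48 util

Best value-per-unit is A at 36/10; filling with it alone gives 1×36 = 36.
Optimal mix: 1×A + 1×B → cost 19, value 48.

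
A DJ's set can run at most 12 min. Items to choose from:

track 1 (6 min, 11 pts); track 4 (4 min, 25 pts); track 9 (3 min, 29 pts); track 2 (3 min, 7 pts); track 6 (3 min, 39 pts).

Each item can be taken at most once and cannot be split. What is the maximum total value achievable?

Check high-value combinations within 12 min:
- track 4+track 9+track 6: duration 4+3+3=10, value 25+29+39=93
- track 1+track 9+track 6: duration 6+3+3=12, value 11+29+39=79
- track 9+track 2+track 6: duration 3+3+3=9, value 29+7+39=75
- track 4+track 2+track 6: duration 4+3+3=10, value 25+7+39=71
- track 9+track 6: duration 3+3=6, value 29+39=68
Best: 93 pts.

93 pts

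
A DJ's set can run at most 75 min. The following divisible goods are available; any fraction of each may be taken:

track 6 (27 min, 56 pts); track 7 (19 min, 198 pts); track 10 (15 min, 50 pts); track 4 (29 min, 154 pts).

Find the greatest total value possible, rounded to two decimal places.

426.89

Take in order of value per unit:
- track 7 (198/19 per unit): all 19 → value 198, running total 198.00
- track 4 (154/29 per unit): all 29 → value 154, running total 352.00
- track 10 (50/15 per unit): all 15 → value 50, running total 402.00
- track 6 (56/27 per unit): 12 of 27 → value 12×56/27 = 24.8889, running total 426.89
Total 426.89.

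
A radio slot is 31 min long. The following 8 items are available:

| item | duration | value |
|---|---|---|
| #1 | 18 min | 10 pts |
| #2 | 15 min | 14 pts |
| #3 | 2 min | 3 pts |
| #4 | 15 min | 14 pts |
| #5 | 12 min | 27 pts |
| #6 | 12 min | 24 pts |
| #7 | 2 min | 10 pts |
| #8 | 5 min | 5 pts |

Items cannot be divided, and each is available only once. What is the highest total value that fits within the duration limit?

Check high-value combinations within 31 min:
- #5+#6+#7+#8: duration 12+12+2+5=31, value 27+24+10+5=66
- #3+#5+#6+#7: duration 2+12+12+2=28, value 3+27+24+10=64
- #5+#6+#7: duration 12+12+2=26, value 27+24+10=61
- #3+#5+#6+#8: duration 2+12+12+5=31, value 3+27+24+5=59
- #5+#6+#8: duration 12+12+5=29, value 27+24+5=56
Best: 66 pts.

66 pts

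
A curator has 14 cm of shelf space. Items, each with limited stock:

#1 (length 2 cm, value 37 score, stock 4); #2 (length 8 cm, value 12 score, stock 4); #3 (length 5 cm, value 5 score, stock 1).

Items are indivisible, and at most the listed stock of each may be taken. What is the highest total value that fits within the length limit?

153 score

Top feasible selections:
- 4×#1 + 1×#3: length 13, value 153
- 4×#1: length 8, value 148
- 3×#1 + 1×#2: length 14, value 123
- 3×#1 + 1×#3: length 11, value 116
Best: 153 score.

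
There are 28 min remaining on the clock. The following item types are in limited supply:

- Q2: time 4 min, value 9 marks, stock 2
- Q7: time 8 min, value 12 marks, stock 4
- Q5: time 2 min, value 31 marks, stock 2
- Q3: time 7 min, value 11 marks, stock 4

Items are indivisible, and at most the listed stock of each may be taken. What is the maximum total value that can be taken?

Best selections within time 28 and stock limits:
- 2×Q2 + 2×Q7 + 2×Q5: time 28, value 104
- 2×Q2 + 1×Q7 + 2×Q5 + 1×Q3: time 27, value 103
- 2×Q2 + 2×Q5 + 2×Q3: time 26, value 102
- 3×Q7 + 2×Q5: time 28, value 98
Best: 104 marks.

104 marks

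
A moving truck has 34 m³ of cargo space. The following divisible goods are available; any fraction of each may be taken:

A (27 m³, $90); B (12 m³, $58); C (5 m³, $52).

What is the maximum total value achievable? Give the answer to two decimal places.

Take in order of value per unit:
- C (52/5 per unit): all 5 → value 52, running total 52.00
- B (58/12 per unit): all 12 → value 58, running total 110.00
- A (90/27 per unit): 17 of 27 → value 17×90/27 = 56.6667, running total 166.67
Total 166.67.

166.67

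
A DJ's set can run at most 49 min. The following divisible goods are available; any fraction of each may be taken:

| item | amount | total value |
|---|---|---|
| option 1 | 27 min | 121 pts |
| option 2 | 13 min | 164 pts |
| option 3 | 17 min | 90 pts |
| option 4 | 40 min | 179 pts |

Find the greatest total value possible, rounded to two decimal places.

339.15

Take in order of value per unit:
- option 2 (164/13 per unit): all 13 → value 164, running total 164.00
- option 3 (90/17 per unit): all 17 → value 90, running total 254.00
- option 1 (121/27 per unit): 19 of 27 → value 19×121/27 = 85.1481, running total 339.15
Total 339.15.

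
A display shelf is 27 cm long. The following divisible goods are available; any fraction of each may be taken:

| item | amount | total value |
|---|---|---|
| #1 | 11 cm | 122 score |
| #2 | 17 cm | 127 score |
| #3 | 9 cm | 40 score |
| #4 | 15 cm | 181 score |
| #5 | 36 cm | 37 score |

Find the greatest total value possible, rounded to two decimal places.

Take in order of value per unit:
- #4 (181/15 per unit): all 15 → value 181, running total 181.00
- #1 (122/11 per unit): all 11 → value 122, running total 303.00
- #2 (127/17 per unit): 1 of 17 → value 1×127/17 = 7.4706, running total 310.47
Total 310.47.

310.47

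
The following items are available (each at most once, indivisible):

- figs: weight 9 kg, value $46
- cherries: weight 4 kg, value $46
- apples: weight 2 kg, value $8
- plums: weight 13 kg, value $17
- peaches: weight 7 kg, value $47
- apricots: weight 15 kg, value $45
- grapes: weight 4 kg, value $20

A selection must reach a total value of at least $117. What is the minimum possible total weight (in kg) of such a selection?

17

Subsets with value ≥ 117, sorted by total weight:
- cherries+apples+peaches+grapes: weight 17, value 121
- figs+cherries+apples+grapes: weight 19, value 120
- figs+cherries+peaches: weight 20, value 139
Minimum weight: 17 kg.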